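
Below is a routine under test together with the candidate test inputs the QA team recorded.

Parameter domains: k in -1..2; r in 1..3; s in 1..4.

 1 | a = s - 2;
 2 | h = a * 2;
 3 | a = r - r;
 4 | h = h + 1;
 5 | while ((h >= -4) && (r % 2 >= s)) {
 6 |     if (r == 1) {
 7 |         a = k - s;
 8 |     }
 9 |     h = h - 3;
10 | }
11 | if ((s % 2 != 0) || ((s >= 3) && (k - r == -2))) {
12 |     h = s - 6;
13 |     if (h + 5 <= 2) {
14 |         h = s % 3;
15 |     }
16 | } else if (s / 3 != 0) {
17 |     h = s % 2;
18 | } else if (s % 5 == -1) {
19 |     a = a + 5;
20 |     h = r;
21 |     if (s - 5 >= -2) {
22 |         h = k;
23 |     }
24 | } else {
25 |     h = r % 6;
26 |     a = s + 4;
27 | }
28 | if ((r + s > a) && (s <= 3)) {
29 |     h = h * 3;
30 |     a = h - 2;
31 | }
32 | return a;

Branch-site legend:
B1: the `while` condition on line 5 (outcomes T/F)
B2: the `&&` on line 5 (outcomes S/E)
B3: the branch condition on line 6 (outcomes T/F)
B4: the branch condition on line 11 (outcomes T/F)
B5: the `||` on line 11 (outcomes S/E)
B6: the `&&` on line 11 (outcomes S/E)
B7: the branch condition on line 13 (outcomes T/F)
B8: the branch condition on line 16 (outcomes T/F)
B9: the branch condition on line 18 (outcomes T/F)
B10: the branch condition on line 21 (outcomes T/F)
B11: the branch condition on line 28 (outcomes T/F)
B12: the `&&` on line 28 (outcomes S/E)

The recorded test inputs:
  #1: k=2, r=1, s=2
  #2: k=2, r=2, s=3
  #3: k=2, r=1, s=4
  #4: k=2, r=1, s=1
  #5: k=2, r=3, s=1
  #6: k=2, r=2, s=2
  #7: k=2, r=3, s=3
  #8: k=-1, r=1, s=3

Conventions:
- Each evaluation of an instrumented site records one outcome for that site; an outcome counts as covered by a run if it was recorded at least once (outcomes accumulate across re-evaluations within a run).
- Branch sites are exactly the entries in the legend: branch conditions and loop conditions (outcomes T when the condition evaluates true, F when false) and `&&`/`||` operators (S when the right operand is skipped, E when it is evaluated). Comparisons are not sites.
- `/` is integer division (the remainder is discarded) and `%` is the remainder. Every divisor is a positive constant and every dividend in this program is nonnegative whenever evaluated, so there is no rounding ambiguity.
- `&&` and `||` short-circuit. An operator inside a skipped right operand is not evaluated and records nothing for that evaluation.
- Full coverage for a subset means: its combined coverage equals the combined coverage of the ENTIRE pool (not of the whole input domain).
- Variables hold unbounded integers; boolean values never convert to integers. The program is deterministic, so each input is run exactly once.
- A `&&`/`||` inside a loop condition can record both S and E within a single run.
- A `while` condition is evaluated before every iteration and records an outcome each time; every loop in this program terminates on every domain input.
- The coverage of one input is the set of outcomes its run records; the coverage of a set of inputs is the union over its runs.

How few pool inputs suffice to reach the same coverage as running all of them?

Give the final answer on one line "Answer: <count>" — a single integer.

test 1 (k=2, r=1, s=2) fires B2->E, B1->F, B5->E, B6->S, B4->F, B8->F, B9->F, B12->S, B11->F; hits B1=F, B2=E, B4=F, B5=E, B6=S, B8=F, B9=F, B11=F, B12=S
test 2 (k=2, r=2, s=3) fires B2->E, B1->F, B5->S, B4->T, B7->T, B12->E, B11->T; hits B1=F, B2=E, B4=T, B5=S, B7=T, B11=T, B12=E
test 3 (k=2, r=1, s=4) fires B2->E, B1->F, B5->E, B6->E, B4->F, B8->T, B12->E, B11->F; hits B1=F, B2=E, B4=F, B5=E, B6=E, B8=T, B11=F, B12=E
test 4 (k=2, r=1, s=1) fires B2->E, B1->T, B3->T, B2->E, B1->T, B3->T, B2->S, B1->F, B5->S, B4->T, B7->T, B12->E, B11->T; hits B1=T, B1=F, B2=S, B2=E, B3=T, B4=T, B5=S, B7=T, B11=T, B12=E
test 5 (k=2, r=3, s=1) fires B2->E, B1->T, B3->F, B2->E, B1->T, B3->F, B2->S, B1->F, B5->S, B4->T, B7->T, B12->E, B11->T; hits B1=T, B1=F, B2=S, B2=E, B3=F, B4=T, B5=S, B7=T, B11=T, B12=E
test 6 (k=2, r=2, s=2) fires B2->E, B1->F, B5->E, B6->S, B4->F, B8->F, B9->F, B12->S, B11->F; hits B1=F, B2=E, B4=F, B5=E, B6=S, B8=F, B9=F, B11=F, B12=S
test 7 (k=2, r=3, s=3) fires B2->E, B1->F, B5->S, B4->T, B7->T, B12->E, B11->T; hits B1=F, B2=E, B4=T, B5=S, B7=T, B11=T, B12=E
test 8 (k=-1, r=1, s=3) fires B2->E, B1->F, B5->S, B4->T, B7->T, B12->E, B11->T; hits B1=F, B2=E, B4=T, B5=S, B7=T, B11=T, B12=E
together the pool reaches 20 outcomes: B1=T, B1=F, B2=S, B2=E, B3=T, B3=F, B4=T, B4=F, B5=S, B5=E, B6=S, B6=E, B7=T, B8=T, B8=F, B9=F, B11=T, B11=F, B12=S, B12=E
no size-1 subset reaches all 20 outcomes (best union: 10/20)
no size-2 subset reaches all 20 outcomes (best union: 17/20)
no size-3 subset reaches all 20 outcomes (best union: 19/20)
size 4: inputs {1, 3, 4, 5} cover all 20 outcomes, and no lexicographically smaller subset of this size does

Answer: 4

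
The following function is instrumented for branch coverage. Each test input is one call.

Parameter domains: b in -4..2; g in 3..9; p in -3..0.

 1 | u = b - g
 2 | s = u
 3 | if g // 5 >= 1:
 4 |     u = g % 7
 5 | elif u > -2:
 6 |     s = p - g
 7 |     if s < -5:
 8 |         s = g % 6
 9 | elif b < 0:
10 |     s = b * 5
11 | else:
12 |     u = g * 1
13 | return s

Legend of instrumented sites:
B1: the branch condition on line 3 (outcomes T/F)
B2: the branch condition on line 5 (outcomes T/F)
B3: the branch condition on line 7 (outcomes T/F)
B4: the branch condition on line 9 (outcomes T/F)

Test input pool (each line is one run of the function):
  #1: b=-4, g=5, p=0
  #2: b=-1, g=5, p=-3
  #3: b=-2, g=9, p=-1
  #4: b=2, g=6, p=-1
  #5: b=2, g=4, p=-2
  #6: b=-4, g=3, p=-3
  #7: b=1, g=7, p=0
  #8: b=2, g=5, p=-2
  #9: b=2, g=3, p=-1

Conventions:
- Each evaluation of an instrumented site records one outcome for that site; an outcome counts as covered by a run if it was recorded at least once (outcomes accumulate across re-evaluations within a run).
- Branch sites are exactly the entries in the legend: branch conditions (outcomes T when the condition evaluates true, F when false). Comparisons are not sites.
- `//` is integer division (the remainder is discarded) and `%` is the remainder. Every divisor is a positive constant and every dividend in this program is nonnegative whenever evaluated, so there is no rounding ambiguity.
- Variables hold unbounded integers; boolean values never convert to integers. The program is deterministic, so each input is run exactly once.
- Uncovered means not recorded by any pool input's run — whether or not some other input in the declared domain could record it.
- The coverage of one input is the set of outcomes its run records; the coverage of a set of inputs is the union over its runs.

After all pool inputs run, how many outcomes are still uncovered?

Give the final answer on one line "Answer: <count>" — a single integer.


input #1 (b=-4, g=5, p=0): events B1->T; covers B1=T
input #2 (b=-1, g=5, p=-3): events B1->T; covers B1=T
input #3 (b=-2, g=9, p=-1): events B1->T; covers B1=T
input #4 (b=2, g=6, p=-1): events B1->T; covers B1=T
input #5 (b=2, g=4, p=-2): events B1->F, B2->F, B4->F; covers B1=F, B2=F, B4=F
input #6 (b=-4, g=3, p=-3): events B1->F, B2->F, B4->T; covers B1=F, B2=F, B4=T
input #7 (b=1, g=7, p=0): events B1->T; covers B1=T
input #8 (b=2, g=5, p=-2): events B1->T; covers B1=T
input #9 (b=2, g=3, p=-1): events B1->F, B2->T, B3->F; covers B1=F, B2=T, B3=F
union over the pool: B1=T, B1=F, B2=T, B2=F, B3=F, B4=T, B4=F
uncovered (1 of 8): B3=T
Answer: 1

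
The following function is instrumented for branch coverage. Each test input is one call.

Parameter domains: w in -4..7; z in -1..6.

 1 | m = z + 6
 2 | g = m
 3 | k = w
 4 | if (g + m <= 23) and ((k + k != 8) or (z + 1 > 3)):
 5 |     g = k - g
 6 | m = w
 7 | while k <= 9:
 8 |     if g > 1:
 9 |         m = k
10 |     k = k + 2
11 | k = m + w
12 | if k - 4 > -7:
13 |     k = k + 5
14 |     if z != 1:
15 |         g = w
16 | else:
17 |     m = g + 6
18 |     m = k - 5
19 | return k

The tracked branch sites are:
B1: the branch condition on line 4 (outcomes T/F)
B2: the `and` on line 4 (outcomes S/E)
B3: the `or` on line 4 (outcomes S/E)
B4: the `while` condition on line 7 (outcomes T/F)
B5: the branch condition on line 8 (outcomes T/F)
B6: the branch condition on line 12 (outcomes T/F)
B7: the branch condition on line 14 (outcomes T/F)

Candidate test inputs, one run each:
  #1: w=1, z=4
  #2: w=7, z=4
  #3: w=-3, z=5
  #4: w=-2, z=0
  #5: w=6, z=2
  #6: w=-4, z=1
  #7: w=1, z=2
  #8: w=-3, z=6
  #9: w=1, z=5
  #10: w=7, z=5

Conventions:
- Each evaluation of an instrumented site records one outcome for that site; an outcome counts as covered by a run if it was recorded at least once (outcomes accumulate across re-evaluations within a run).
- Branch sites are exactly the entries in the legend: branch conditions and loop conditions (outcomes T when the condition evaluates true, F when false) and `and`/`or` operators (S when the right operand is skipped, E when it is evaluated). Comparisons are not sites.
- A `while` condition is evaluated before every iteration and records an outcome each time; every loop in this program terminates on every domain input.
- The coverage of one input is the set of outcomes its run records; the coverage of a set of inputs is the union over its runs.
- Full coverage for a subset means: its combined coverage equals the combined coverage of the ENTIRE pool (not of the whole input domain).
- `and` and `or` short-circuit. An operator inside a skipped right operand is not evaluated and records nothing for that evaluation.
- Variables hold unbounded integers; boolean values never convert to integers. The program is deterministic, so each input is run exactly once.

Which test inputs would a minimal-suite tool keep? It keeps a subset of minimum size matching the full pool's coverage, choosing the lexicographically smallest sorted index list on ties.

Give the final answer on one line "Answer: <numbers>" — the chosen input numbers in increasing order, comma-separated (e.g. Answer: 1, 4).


#1 (w=1, z=4) -> B2->E, B3->S, B1->T, B4->T, B5->F, B4->T, B5->F, B4->T, B5->F, B4->T, B5->F, B4->T, B5->F, B4->F, ...; covered: B1=T, B2=E, B3=S, B4=T, B4=F, B5=F, B6=T, B7=T
#2 (w=7, z=4) -> B2->E, B3->S, B1->T, B4->T, B5->F, B4->T, B5->F, B4->F, B6->T, B7->T; covered: B1=T, B2=E, B3=S, B4=T, B4=F, B5=F, B6=T, B7=T
#3 (w=-3, z=5) -> B2->E, B3->S, B1->T, B4->T, B5->F, B4->T, B5->F, B4->T, B5->F, B4->T, B5->F, B4->T, B5->F, B4->T, ...; covered: B1=T, B2=E, B3=S, B4=T, B4=F, B5=F, B6=F
#4 (w=-2, z=0) -> B2->E, B3->S, B1->T, B4->T, B5->F, B4->T, B5->F, B4->T, B5->F, B4->T, B5->F, B4->T, B5->F, B4->T, ...; covered: B1=T, B2=E, B3=S, B4=T, B4=F, B5=F, B6=F
#5 (w=6, z=2) -> B2->E, B3->S, B1->T, B4->T, B5->F, B4->T, B5->F, B4->F, B6->T, B7->T; covered: B1=T, B2=E, B3=S, B4=T, B4=F, B5=F, B6=T, B7=T
#6 (w=-4, z=1) -> B2->E, B3->S, B1->T, B4->T, B5->F, B4->T, B5->F, B4->T, B5->F, B4->T, B5->F, B4->T, B5->F, B4->T, ...; covered: B1=T, B2=E, B3=S, B4=T, B4=F, B5=F, B6=F
#7 (w=1, z=2) -> B2->E, B3->S, B1->T, B4->T, B5->F, B4->T, B5->F, B4->T, B5->F, B4->T, B5->F, B4->T, B5->F, B4->F, ...; covered: B1=T, B2=E, B3=S, B4=T, B4=F, B5=F, B6=T, B7=T
#8 (w=-3, z=6) -> B2->S, B1->F, B4->T, B5->T, B4->T, B5->T, B4->T, B5->T, B4->T, B5->T, B4->T, B5->T, B4->T, B5->T, ...; covered: B1=F, B2=S, B4=T, B4=F, B5=T, B6=T, B7=T
#9 (w=1, z=5) -> B2->E, B3->S, B1->T, B4->T, B5->F, B4->T, B5->F, B4->T, B5->F, B4->T, B5->F, B4->T, B5->F, B4->F, ...; covered: B1=T, B2=E, B3=S, B4=T, B4=F, B5=F, B6=T, B7=T
#10 (w=7, z=5) -> B2->E, B3->S, B1->T, B4->T, B5->F, B4->T, B5->F, B4->F, B6->T, B7->T; covered: B1=T, B2=E, B3=S, B4=T, B4=F, B5=F, B6=T, B7=T
the full pool covers 12 outcomes: B1=T, B1=F, B2=S, B2=E, B3=S, B4=T, B4=F, B5=T, B5=F, B6=T, B6=F, B7=T
size 1 is not enough: best union over all size-1 subsets is 8/12
at size 2, {3, 8} reaches all 12 outcomes; every lexicographically earlier size-2 subset fails
Answer: 3, 8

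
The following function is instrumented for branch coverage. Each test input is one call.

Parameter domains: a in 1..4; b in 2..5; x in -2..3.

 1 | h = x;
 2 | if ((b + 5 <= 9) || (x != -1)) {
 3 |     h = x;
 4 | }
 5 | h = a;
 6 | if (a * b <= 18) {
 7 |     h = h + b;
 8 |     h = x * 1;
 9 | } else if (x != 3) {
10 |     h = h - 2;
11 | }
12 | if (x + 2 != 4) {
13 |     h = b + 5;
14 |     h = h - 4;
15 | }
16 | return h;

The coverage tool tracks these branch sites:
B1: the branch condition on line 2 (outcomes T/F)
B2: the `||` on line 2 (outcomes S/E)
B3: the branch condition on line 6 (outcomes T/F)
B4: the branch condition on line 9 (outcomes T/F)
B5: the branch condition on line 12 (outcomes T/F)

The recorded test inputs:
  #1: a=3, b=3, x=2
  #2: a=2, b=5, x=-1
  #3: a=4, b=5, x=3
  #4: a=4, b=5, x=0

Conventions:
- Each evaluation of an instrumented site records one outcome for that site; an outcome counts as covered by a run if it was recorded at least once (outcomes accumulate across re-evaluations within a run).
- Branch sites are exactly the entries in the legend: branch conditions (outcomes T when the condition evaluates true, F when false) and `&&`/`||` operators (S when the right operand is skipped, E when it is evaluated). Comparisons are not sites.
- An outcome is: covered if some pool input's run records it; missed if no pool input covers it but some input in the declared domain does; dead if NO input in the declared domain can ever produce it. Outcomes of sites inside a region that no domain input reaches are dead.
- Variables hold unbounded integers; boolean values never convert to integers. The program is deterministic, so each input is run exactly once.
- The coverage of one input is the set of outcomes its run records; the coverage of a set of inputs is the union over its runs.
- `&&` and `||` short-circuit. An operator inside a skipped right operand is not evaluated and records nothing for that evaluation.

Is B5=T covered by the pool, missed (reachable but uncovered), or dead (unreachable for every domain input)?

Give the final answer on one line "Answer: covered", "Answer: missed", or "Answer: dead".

B5=T is recorded by pool input(s) 2, 3, 4 -> covered

Answer: covered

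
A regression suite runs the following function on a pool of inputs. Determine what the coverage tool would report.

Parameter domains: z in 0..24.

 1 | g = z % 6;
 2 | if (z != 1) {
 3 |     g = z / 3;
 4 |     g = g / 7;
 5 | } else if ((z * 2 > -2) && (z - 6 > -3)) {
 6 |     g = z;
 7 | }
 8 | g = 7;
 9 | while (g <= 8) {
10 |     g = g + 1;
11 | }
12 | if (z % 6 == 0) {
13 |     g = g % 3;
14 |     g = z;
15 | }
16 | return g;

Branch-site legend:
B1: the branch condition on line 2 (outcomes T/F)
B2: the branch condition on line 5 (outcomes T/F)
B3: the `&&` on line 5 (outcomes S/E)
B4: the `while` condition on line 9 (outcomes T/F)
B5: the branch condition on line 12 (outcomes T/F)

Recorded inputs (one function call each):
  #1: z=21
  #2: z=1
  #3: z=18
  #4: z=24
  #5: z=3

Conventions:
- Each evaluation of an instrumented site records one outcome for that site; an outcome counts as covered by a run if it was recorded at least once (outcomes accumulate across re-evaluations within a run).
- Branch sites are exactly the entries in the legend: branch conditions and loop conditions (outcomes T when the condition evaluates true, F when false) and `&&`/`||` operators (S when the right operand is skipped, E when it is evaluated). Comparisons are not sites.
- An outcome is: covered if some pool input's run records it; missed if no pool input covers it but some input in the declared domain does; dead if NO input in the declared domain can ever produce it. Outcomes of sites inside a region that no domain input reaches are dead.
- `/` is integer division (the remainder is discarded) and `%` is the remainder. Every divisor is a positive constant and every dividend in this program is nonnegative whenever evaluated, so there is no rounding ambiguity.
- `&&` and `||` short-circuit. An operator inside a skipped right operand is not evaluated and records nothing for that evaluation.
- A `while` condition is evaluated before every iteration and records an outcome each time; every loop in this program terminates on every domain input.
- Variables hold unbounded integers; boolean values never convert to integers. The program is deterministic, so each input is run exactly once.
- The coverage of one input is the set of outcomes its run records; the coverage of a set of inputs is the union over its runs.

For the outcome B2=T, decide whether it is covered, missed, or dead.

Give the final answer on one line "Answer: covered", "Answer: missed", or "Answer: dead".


no pool input records B2=T
checking all 25 inputs in the declared domain: B2=T is never recorded -> dead
Answer: dead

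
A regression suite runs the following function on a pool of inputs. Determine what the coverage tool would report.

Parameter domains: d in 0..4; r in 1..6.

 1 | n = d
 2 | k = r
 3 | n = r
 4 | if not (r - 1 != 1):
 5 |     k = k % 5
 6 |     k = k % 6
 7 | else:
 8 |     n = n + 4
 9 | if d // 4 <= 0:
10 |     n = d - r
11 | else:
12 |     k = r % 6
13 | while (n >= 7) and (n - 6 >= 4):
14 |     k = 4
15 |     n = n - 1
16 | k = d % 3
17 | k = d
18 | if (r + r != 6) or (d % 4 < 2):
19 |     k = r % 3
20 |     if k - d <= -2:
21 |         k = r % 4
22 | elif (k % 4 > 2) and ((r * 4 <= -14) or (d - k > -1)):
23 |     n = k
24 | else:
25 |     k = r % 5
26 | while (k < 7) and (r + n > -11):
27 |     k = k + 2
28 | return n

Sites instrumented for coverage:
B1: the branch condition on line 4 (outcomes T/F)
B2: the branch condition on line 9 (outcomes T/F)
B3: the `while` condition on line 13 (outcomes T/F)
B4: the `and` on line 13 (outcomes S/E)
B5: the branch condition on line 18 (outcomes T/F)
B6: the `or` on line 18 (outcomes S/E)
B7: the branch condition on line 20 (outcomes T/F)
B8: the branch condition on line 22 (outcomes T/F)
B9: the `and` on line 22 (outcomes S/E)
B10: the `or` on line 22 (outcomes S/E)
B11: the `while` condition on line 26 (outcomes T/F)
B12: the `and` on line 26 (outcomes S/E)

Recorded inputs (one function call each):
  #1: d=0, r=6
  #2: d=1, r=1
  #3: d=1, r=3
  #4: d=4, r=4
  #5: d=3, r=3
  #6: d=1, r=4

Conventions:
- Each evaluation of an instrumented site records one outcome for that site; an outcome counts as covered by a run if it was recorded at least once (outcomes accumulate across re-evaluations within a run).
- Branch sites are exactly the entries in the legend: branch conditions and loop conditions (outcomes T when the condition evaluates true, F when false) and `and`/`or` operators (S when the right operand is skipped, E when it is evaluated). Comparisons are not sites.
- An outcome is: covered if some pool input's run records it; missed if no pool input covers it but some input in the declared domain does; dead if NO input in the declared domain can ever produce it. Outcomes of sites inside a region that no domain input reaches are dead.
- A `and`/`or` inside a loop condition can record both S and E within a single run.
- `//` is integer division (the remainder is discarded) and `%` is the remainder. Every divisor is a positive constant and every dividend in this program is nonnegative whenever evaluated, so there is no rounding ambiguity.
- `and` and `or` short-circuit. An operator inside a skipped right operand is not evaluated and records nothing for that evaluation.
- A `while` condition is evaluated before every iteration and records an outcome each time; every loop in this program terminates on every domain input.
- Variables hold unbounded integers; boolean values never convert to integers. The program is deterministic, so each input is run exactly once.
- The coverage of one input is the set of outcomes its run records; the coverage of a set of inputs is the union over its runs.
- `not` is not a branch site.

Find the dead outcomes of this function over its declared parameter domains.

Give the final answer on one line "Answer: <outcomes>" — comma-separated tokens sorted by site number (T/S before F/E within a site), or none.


checking every outcome against all 30 domain inputs:
  B10=S: unreachable across the whole domain -> dead
  reachable outcomes have witnesses, e.g. B1=T (e.g. d=0, r=2), B1=F (e.g. d=0, r=1), B2=T (e.g. d=0, r=1), B2=F (e.g. d=4, r=1)
Answer: B10=S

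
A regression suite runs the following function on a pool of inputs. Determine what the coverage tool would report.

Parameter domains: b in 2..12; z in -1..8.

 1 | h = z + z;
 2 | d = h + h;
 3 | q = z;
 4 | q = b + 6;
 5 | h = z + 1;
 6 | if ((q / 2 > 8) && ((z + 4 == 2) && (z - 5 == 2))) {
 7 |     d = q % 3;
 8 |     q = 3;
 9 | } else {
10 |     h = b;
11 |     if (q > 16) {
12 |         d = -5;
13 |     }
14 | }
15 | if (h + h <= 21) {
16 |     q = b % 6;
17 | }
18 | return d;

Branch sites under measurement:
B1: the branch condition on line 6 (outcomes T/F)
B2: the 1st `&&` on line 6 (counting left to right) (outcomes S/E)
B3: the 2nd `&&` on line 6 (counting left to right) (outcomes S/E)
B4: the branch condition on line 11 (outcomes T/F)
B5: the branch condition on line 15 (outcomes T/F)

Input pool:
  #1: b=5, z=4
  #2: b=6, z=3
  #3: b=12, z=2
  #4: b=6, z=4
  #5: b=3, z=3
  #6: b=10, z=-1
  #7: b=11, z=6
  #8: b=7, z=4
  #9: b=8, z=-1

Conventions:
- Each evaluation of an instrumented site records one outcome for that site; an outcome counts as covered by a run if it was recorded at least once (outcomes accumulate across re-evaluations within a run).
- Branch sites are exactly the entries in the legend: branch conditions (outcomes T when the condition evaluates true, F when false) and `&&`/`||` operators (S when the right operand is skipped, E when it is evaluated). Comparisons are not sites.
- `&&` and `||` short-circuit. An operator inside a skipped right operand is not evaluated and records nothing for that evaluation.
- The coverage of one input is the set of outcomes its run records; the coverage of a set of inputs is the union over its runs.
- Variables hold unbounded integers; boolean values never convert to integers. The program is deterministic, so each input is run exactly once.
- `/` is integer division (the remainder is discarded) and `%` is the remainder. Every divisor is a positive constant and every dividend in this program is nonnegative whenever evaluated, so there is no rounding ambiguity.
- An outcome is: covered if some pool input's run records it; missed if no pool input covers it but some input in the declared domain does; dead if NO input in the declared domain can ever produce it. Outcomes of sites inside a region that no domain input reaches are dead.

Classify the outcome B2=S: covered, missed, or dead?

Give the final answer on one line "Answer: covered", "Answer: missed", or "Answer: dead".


B2=S is recorded by pool input(s) 1, 2, 4, 5, 6, 7, 8, 9 -> covered
Answer: covered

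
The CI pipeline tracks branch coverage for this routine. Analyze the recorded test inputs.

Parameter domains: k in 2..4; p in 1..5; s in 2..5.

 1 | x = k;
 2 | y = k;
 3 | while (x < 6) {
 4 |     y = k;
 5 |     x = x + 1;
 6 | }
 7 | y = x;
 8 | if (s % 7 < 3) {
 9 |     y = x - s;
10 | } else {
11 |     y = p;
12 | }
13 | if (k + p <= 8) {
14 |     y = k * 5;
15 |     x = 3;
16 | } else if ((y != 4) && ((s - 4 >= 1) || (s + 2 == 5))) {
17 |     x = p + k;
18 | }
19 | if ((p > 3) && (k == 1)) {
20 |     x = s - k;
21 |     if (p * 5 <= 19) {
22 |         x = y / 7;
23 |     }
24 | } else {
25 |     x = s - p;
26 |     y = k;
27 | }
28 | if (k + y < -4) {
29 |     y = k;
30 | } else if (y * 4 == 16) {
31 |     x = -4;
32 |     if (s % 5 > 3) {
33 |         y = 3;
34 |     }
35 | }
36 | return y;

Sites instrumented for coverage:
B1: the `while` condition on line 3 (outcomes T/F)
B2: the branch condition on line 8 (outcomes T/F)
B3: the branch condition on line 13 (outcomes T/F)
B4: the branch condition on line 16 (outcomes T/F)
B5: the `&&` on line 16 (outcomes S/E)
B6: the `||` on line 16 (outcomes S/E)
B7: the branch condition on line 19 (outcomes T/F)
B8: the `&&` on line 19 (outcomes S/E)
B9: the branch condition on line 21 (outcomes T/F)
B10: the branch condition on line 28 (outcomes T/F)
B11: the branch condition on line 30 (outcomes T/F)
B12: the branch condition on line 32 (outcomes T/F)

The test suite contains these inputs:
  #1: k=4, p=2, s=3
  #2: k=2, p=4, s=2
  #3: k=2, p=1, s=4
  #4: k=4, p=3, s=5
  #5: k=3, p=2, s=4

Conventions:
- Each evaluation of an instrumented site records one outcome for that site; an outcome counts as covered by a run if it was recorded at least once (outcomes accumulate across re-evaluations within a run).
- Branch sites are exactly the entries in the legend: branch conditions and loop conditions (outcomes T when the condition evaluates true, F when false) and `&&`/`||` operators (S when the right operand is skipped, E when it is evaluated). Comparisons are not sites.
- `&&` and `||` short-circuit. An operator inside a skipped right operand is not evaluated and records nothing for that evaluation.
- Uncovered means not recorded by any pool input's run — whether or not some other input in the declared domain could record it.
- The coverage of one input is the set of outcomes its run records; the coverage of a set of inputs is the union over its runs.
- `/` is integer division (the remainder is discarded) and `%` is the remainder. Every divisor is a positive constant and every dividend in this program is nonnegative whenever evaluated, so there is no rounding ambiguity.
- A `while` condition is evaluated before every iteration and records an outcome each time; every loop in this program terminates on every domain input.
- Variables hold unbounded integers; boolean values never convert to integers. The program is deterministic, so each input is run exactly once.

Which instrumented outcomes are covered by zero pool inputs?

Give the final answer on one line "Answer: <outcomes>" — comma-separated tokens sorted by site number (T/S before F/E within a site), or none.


run #1 (k=4, p=2, s=3) records B1=T, B1=F, B2=F, B3=T, B7=F, B8=S, B10=F, B11=T, B12=F
run #2 (k=2, p=4, s=2) records B1=T, B1=F, B2=T, B3=T, B7=F, B8=E, B10=F, B11=F
run #3 (k=2, p=1, s=4) records B1=T, B1=F, B2=F, B3=T, B7=F, B8=S, B10=F, B11=F
run #4 (k=4, p=3, s=5) records B1=T, B1=F, B2=F, B3=T, B7=F, B8=S, B10=F, B11=T, B12=F
run #5 (k=3, p=2, s=4) records B1=T, B1=F, B2=F, B3=T, B7=F, B8=S, B10=F, B11=F
union over the pool: B1=T, B1=F, B2=T, B2=F, B3=T, B7=F, B8=S, B8=E, B10=F, B11=T, B11=F, B12=F
uncovered (12 of 24): B3=F, B4=T, B4=F, B5=S, B5=E, B6=S, B6=E, B7=T, B9=T, B9=F, B10=T, B12=T
Answer: B3=F, B4=T, B4=F, B5=S, B5=E, B6=S, B6=E, B7=T, B9=T, B9=F, B10=T, B12=T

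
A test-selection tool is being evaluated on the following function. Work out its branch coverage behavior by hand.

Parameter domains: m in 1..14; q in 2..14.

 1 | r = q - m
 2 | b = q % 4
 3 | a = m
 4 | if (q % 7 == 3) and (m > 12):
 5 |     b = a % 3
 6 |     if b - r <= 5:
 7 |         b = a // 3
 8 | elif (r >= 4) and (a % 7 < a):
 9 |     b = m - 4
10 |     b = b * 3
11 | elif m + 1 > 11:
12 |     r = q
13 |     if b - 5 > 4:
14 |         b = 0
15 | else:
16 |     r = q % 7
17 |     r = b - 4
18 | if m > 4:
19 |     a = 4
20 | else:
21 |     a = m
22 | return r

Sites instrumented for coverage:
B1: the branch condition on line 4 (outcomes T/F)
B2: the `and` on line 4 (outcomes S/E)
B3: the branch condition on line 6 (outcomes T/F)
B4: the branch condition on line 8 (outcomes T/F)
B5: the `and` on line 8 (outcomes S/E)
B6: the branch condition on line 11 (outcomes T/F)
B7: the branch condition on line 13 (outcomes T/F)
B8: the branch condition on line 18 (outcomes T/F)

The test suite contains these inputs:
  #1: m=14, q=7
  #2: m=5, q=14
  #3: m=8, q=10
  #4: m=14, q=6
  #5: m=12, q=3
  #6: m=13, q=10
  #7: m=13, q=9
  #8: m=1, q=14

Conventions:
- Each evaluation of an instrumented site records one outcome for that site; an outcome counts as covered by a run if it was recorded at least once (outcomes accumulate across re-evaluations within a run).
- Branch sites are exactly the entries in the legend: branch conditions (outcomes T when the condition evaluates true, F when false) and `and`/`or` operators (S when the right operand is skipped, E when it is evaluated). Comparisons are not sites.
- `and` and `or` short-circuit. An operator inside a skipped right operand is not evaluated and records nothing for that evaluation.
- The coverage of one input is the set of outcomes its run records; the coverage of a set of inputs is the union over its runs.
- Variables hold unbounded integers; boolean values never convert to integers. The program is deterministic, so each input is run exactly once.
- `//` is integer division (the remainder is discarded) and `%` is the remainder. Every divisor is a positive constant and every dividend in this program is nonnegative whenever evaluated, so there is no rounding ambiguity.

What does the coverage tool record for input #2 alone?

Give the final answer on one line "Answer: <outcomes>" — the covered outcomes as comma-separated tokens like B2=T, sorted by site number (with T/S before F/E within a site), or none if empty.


Event log for input #2 (m=5, q=14):
  B2->S, B1->F, B5->E, B4->F, B6->F, B8->T
distinct outcomes covered: B1=F, B2=S, B4=F, B5=E, B6=F, B8=T
Answer: B1=F, B2=S, B4=F, B5=E, B6=F, B8=T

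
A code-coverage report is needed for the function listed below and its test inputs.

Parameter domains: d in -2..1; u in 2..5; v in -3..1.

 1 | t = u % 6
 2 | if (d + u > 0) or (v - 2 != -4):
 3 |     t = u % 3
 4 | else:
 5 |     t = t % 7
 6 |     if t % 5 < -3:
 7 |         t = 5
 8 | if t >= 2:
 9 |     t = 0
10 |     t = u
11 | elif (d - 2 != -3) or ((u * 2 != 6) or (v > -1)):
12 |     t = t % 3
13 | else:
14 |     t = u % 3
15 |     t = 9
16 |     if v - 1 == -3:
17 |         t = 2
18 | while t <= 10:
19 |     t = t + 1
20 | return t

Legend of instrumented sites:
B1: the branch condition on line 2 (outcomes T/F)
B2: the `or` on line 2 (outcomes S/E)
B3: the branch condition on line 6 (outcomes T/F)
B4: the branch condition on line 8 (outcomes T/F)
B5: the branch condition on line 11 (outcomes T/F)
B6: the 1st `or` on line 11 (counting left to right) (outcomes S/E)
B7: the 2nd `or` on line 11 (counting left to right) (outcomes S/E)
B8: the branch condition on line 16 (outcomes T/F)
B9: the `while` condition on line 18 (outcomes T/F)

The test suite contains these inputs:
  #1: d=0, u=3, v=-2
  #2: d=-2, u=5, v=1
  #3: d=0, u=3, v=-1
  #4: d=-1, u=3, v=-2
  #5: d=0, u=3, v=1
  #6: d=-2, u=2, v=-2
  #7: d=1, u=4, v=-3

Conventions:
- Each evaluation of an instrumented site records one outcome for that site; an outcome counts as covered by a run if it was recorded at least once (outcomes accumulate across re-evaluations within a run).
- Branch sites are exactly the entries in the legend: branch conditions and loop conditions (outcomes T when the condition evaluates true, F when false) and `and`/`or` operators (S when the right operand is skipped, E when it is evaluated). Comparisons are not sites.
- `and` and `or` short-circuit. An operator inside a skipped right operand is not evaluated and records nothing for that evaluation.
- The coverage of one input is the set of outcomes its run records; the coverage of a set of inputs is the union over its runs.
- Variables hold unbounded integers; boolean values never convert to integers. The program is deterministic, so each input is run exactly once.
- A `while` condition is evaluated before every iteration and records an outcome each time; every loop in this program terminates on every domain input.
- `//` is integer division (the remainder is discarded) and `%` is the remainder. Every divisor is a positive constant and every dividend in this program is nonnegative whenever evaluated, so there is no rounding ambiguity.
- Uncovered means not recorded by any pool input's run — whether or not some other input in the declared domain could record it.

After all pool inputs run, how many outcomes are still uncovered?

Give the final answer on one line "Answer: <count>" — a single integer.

#1 (d=0, u=3, v=-2) -> B2->S, B1->T, B4->F, B6->S, B5->T, B9->T, B9->T, B9->T, B9->T, B9->T, B9->T, B9->T, B9->T, B9->T, ...; covered: B1=T, B2=S, B4=F, B5=T, B6=S, B9=T, B9=F
#2 (d=-2, u=5, v=1) -> B2->S, B1->T, B4->T, B9->T, B9->T, B9->T, B9->T, B9->T, B9->T, B9->F; covered: B1=T, B2=S, B4=T, B9=T, B9=F
#3 (d=0, u=3, v=-1) -> B2->S, B1->T, B4->F, B6->S, B5->T, B9->T, B9->T, B9->T, B9->T, B9->T, B9->T, B9->T, B9->T, B9->T, ...; covered: B1=T, B2=S, B4=F, B5=T, B6=S, B9=T, B9=F
#4 (d=-1, u=3, v=-2) -> B2->S, B1->T, B4->F, B6->E, B7->E, B5->F, B8->T, B9->T, B9->T, B9->T, B9->T, B9->T, B9->T, B9->T, ...; covered: B1=T, B2=S, B4=F, B5=F, B6=E, B7=E, B8=T, B9=T, B9=F
#5 (d=0, u=3, v=1) -> B2->S, B1->T, B4->F, B6->S, B5->T, B9->T, B9->T, B9->T, B9->T, B9->T, B9->T, B9->T, B9->T, B9->T, ...; covered: B1=T, B2=S, B4=F, B5=T, B6=S, B9=T, B9=F
#6 (d=-2, u=2, v=-2) -> B2->E, B1->F, B3->F, B4->T, B9->T, B9->T, B9->T, B9->T, B9->T, B9->T, B9->T, B9->T, B9->T, B9->F; covered: B1=F, B2=E, B3=F, B4=T, B9=T, B9=F
#7 (d=1, u=4, v=-3) -> B2->S, B1->T, B4->F, B6->S, B5->T, B9->T, B9->T, B9->T, B9->T, B9->T, B9->T, B9->T, B9->T, B9->T, ...; covered: B1=T, B2=S, B4=F, B5=T, B6=S, B9=T, B9=F
union over the pool: B1=T, B1=F, B2=S, B2=E, B3=F, B4=T, B4=F, B5=T, B5=F, B6=S, B6=E, B7=E, B8=T, B9=T, B9=F
uncovered (3 of 18): B3=T, B7=S, B8=F

Answer: 3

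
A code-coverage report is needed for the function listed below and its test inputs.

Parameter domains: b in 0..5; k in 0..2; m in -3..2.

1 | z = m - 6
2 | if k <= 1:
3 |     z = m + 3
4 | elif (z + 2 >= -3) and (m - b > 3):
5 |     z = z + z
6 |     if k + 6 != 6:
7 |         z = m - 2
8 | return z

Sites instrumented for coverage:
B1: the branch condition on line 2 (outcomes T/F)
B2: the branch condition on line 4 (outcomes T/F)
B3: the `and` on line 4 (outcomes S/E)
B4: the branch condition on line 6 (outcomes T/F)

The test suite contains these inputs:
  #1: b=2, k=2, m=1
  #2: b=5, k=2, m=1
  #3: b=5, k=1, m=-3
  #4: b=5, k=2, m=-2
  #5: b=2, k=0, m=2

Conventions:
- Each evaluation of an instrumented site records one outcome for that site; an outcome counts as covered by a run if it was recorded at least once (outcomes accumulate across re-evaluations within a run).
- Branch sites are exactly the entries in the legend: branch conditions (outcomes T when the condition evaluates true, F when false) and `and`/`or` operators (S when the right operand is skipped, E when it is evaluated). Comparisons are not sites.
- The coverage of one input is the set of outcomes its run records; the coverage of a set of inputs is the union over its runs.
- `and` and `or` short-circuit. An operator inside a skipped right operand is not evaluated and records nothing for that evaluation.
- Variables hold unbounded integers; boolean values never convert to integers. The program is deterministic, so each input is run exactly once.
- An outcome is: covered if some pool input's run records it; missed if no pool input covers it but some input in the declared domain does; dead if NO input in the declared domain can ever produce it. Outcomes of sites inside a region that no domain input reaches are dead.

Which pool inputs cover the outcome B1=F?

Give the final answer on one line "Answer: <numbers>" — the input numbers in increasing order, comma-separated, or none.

input #1 (b=2, k=2, m=1): hits B1=F
input #2 (b=5, k=2, m=1): hits B1=F
input #3 (b=5, k=1, m=-3): never hits B1=F
input #4 (b=5, k=2, m=-2): hits B1=F
input #5 (b=2, k=0, m=2): never hits B1=F

Answer: 1, 2, 4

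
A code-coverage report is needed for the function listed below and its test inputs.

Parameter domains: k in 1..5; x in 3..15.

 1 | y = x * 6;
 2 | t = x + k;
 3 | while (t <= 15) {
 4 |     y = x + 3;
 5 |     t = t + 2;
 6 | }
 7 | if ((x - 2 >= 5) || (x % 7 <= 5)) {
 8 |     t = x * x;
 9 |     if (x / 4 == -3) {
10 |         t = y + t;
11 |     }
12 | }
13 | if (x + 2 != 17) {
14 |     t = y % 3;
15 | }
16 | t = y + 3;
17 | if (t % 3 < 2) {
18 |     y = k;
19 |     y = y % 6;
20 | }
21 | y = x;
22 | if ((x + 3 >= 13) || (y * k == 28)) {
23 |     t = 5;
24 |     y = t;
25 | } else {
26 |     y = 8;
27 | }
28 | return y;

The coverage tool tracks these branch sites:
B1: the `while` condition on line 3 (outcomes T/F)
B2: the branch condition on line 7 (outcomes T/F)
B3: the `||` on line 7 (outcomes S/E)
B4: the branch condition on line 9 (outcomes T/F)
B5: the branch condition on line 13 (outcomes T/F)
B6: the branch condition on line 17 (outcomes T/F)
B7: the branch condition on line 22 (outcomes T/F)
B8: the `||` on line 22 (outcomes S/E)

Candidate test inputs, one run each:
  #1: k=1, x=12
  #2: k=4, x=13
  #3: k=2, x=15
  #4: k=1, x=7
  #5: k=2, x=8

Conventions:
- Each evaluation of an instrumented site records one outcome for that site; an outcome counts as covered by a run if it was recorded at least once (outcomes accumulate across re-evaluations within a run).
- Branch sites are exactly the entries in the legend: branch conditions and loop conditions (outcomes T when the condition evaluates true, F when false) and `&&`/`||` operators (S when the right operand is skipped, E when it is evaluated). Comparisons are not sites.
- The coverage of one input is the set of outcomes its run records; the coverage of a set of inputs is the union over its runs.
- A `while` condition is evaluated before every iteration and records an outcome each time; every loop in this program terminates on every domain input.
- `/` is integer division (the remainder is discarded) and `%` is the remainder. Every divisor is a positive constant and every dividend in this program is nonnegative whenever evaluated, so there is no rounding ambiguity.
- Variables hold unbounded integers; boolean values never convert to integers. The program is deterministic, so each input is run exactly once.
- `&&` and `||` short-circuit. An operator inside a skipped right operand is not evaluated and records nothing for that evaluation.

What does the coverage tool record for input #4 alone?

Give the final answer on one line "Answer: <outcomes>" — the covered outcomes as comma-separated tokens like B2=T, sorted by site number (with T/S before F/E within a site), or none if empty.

Event log for input #4 (k=1, x=7):
  B1->T, B1->T, B1->T, B1->T, B1->F, B3->S, B2->T, B4->F, B5->T, B6->T
  B8->E, B7->F
distinct outcomes covered: B1=T, B1=F, B2=T, B3=S, B4=F, B5=T, B6=T, B7=F, B8=E

Answer: B1=T, B1=F, B2=T, B3=S, B4=F, B5=T, B6=T, B7=F, B8=E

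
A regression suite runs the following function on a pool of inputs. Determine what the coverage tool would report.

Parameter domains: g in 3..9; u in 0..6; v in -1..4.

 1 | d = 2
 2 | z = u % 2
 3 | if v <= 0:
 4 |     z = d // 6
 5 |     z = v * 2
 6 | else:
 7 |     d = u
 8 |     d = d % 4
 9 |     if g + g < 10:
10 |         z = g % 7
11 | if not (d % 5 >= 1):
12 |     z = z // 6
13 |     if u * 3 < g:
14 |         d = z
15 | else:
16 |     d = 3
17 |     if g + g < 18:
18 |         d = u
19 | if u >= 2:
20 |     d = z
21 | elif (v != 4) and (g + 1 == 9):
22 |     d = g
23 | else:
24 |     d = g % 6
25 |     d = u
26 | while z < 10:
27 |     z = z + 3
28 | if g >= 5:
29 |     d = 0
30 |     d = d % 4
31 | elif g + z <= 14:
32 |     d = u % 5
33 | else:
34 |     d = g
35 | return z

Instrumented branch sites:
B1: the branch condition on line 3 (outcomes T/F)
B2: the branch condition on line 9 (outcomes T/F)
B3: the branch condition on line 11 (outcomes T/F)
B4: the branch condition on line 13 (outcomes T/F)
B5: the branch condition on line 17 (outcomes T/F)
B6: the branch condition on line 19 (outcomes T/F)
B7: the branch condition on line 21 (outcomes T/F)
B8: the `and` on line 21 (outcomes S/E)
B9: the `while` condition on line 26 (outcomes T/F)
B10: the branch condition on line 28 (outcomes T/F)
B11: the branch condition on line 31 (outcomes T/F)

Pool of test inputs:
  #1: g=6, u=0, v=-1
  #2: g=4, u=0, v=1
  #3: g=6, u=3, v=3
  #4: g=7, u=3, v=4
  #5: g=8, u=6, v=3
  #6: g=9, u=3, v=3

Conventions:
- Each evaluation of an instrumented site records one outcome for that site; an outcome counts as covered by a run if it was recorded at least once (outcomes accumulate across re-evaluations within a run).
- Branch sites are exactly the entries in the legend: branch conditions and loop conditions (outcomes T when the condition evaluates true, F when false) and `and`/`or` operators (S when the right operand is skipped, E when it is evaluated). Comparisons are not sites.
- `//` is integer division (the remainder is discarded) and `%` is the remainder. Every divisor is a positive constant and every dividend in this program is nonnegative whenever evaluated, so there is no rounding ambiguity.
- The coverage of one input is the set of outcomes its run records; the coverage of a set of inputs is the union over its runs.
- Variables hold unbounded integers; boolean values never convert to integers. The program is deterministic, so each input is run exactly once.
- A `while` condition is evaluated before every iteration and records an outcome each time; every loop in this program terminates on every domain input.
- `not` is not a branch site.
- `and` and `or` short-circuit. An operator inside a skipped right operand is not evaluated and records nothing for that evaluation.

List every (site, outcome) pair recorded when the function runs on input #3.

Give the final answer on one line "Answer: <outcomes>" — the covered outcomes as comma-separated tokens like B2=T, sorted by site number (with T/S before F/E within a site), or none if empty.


Event log for input #3 (g=6, u=3, v=3):
  B1->F, B2->F, B3->F, B5->T, B6->T, B9->T, B9->T, B9->T, B9->F, B10->T
distinct outcomes covered: B1=F, B2=F, B3=F, B5=T, B6=T, B9=T, B9=F, B10=T
Answer: B1=F, B2=F, B3=F, B5=T, B6=T, B9=T, B9=F, B10=T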